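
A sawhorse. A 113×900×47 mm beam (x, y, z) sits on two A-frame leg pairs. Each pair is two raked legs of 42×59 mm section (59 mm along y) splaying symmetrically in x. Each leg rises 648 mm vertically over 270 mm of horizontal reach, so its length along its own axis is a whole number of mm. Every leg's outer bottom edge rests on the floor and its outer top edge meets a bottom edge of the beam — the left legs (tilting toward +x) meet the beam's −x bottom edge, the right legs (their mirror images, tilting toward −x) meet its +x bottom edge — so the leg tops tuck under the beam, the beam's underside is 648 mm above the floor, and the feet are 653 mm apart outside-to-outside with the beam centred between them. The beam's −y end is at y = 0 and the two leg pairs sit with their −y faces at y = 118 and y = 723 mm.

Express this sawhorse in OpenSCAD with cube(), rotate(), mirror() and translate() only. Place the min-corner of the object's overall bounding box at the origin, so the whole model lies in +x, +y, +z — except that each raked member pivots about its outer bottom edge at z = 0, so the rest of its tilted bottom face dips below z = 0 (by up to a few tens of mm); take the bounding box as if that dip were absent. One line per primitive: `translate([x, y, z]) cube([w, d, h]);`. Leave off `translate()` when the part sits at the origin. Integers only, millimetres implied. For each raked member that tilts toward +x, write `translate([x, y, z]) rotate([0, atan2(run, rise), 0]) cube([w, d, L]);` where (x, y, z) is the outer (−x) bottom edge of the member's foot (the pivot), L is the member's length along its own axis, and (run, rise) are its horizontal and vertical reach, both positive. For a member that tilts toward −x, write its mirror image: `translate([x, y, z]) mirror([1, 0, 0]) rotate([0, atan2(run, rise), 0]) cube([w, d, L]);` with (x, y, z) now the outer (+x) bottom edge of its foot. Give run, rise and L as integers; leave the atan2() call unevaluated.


// leg length = √(270² + 648²) = 702
// right-leg outer foot x = 2·270 + 113 = 653
// beam min-corner = (270, 0, 648)
translate([270, 0, 648]) cube([113, 900, 47]);
translate([0, 118, 0]) rotate([0, atan2(270, 648), 0]) cube([42, 59, 702]);
translate([653, 118, 0]) mirror([1, 0, 0]) rotate([0, atan2(270, 648), 0]) cube([42, 59, 702]);
translate([0, 723, 0]) rotate([0, atan2(270, 648), 0]) cube([42, 59, 702]);
translate([653, 723, 0]) mirror([1, 0, 0]) rotate([0, atan2(270, 648), 0]) cube([42, 59, 702]);


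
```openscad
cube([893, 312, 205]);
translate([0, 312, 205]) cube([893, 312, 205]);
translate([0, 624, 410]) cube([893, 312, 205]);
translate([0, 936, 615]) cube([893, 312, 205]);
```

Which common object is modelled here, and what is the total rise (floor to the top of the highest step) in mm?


A staircase. The total rise is 820 mm.

4 identical blocks, each offset up and back from the previous — a staircase. Each step is 205 mm tall and there are 4 of them, so the total rise is 4 × 205 = 820 mm.


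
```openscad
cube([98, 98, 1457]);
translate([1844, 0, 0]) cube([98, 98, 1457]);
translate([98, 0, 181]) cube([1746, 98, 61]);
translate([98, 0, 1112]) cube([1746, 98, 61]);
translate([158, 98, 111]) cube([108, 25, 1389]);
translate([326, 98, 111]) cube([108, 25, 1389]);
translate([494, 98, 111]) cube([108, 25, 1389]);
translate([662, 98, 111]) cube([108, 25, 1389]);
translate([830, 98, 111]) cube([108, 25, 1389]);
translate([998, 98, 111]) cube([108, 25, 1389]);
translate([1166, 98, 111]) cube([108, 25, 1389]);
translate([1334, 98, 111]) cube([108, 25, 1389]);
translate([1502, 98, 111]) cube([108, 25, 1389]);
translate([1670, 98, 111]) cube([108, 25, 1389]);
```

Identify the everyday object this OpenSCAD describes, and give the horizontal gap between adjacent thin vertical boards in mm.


A fence section. The picket gap is 60 mm.

Two posts, two rails, 10 pickets — a fence section. Span 1746 mm holds 10 pickets of 108 mm with 11 equal gaps: ⌊(1746 − 10·108) / 11⌋ = 60 mm.


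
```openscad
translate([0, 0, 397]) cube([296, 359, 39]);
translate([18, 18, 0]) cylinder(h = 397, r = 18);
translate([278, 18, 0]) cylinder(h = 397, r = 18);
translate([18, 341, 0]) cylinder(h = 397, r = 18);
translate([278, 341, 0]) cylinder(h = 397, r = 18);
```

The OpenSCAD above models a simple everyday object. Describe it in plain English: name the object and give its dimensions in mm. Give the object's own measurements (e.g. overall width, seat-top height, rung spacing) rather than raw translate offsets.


A four-legged stool. The seat is a 296×359×39 mm slab whose top surface is at z = 436 mm; four round legs, each 36 mm in diameter, run from the floor (z = 0) to the underside of the seat, each leg's axis is inset half a diameter from the nearest pair of seat edges (so the leg's bounding box is flush with the corner).


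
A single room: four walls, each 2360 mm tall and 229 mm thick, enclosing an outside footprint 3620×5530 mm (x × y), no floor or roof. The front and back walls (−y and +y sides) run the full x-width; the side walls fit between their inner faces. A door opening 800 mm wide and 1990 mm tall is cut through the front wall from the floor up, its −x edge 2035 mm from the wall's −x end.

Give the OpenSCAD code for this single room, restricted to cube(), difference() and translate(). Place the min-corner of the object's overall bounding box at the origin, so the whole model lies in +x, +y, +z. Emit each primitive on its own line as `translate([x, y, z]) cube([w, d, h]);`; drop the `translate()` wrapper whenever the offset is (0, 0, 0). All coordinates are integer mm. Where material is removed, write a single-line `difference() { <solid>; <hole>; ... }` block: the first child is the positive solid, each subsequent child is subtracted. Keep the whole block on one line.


difference() { cube([3620, 229, 2360]); translate([2035, 0, 0]) cube([800, 229, 1990]); }
translate([0, 5301, 0]) cube([3620, 229, 2360]);
translate([0, 229, 0]) cube([229, 5072, 2360]);
translate([3391, 229, 0]) cube([229, 5072, 2360]);


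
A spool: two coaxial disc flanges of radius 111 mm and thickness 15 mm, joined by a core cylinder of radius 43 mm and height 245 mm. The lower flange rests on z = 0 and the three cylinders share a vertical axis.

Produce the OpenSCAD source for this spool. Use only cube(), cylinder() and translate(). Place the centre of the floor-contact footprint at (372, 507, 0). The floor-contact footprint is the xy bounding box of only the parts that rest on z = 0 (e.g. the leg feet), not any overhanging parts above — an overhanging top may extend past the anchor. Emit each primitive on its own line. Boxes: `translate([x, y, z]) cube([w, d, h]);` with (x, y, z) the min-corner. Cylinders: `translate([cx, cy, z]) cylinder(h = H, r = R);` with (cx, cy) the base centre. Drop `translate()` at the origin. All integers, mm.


translate([372, 507, 0]) cylinder(h = 15, r = 111);
translate([372, 507, 15]) cylinder(h = 245, r = 43);
translate([372, 507, 260]) cylinder(h = 15, r = 111);


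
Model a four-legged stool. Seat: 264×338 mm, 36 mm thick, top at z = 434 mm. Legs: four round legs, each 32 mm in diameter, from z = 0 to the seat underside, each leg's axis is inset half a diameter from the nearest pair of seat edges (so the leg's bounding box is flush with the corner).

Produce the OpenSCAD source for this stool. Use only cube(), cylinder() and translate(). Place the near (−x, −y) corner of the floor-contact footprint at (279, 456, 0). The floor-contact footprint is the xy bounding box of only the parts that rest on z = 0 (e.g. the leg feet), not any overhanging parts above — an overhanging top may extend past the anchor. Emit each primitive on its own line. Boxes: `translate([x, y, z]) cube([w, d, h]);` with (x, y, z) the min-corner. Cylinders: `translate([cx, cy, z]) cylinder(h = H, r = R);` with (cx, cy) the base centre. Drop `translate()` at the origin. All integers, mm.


// leg_h = 434 - 36 = 398
translate([279, 456, 398]) cube([264, 338, 36]);
translate([295, 472, 0]) cylinder(h = 398, r = 16);
translate([527, 472, 0]) cylinder(h = 398, r = 16);
translate([295, 778, 0]) cylinder(h = 398, r = 16);
translate([527, 778, 0]) cylinder(h = 398, r = 16);


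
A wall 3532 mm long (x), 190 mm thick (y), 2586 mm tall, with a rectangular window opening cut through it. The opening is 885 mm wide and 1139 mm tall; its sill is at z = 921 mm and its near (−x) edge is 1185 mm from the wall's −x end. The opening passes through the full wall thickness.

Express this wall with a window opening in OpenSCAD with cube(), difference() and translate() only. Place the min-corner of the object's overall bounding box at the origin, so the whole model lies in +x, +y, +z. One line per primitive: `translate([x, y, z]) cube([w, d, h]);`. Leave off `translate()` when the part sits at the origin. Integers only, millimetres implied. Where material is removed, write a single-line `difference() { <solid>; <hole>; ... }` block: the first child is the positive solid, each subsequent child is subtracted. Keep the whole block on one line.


difference() { cube([3532, 190, 2586]); translate([1185, 0, 921]) cube([885, 190, 1139]); }


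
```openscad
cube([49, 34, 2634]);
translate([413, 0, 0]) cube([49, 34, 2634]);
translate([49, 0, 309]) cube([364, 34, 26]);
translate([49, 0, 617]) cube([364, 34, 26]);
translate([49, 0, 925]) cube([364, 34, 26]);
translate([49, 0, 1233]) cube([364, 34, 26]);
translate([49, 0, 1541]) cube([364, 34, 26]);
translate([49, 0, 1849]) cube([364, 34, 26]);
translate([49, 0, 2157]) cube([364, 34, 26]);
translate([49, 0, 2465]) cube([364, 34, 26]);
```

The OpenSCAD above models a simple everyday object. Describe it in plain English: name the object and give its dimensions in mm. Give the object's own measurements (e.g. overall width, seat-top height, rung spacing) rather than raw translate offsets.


A straight ladder. Two 49×34 mm vertical rails, 2634 mm tall, stand 462 mm apart (outside-to-outside) with their front faces coplanar on the −y side. 8 rungs, each 34 mm deep and 26 mm tall, span between the inner faces of the rails, front faces flush with the rails. The lowest rung's underside is at z = 309 mm and rungs are spaced 308 mm apart (underside to underside).


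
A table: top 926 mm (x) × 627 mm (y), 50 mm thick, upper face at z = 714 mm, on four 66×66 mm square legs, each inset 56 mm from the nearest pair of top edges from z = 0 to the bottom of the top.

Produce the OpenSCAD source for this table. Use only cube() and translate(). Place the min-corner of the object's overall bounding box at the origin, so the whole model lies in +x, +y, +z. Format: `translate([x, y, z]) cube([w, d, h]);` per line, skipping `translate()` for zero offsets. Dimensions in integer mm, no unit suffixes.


translate([0, 0, 664]) cube([926, 627, 50]);
translate([56, 56, 0]) cube([66, 66, 664]);
translate([804, 56, 0]) cube([66, 66, 664]);
translate([56, 505, 0]) cube([66, 66, 664]);
translate([804, 505, 0]) cube([66, 66, 664]);


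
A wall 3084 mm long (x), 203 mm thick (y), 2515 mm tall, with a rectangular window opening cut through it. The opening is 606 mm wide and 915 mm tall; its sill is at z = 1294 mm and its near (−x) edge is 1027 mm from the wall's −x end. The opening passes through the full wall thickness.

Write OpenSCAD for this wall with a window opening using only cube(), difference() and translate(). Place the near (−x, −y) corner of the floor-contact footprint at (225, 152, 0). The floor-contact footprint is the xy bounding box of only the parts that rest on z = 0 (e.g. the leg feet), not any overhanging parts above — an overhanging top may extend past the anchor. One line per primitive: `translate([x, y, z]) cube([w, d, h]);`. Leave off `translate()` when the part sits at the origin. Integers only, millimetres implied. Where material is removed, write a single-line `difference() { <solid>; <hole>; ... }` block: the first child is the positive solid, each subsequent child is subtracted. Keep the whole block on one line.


difference() { translate([225, 152, 0]) cube([3084, 203, 2515]); translate([1252, 152, 1294]) cube([606, 203, 915]); }


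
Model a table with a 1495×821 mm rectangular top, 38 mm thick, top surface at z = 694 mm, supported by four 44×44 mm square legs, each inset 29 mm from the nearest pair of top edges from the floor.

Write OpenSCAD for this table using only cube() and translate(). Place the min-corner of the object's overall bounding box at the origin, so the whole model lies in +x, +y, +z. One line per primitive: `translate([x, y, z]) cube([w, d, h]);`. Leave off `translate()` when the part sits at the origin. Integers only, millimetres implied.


// leg_h = 694 - 38 = 656
translate([0, 0, 656]) cube([1495, 821, 38]);
translate([29, 29, 0]) cube([44, 44, 656]);
translate([1422, 29, 0]) cube([44, 44, 656]);
translate([29, 748, 0]) cube([44, 44, 656]);
translate([1422, 748, 0]) cube([44, 44, 656]);


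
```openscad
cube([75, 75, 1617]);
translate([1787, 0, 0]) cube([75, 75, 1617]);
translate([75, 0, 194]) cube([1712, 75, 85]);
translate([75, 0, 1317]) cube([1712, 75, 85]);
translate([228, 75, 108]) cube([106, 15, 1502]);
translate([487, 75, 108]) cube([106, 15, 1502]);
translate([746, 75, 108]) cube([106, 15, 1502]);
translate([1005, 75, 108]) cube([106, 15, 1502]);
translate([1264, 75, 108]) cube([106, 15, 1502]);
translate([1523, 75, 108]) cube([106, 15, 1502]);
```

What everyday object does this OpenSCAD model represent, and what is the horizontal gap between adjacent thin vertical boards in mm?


A fence section. The picket gap is 153 mm.

Two posts, two rails, 6 pickets — a fence section. Span 1712 mm holds 6 pickets of 106 mm with 7 equal gaps: ⌊(1712 − 6·106) / 7⌋ = 153 mm.


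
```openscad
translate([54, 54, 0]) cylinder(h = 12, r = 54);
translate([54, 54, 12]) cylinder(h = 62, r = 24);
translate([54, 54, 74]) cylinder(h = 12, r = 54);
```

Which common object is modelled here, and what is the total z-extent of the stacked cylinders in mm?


A spool. The overall height is 86 mm.

Three coaxial cylinders, large–small–large — a spool. Two 12 mm flanges and a 62 mm core give 12 + 62 + 12 = 86 mm.


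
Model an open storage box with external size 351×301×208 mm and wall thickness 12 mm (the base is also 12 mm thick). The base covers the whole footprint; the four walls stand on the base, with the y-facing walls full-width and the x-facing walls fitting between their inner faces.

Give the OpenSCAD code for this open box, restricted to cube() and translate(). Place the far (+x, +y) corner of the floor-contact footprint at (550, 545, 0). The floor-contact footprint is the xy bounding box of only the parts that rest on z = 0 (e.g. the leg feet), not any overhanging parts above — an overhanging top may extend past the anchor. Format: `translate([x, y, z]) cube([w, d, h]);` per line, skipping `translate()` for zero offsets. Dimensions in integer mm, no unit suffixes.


translate([199, 244, 0]) cube([351, 301, 12]);
translate([199, 244, 12]) cube([351, 12, 196]);
translate([199, 533, 12]) cube([351, 12, 196]);
translate([199, 256, 12]) cube([12, 277, 196]);
translate([538, 256, 12]) cube([12, 277, 196]);


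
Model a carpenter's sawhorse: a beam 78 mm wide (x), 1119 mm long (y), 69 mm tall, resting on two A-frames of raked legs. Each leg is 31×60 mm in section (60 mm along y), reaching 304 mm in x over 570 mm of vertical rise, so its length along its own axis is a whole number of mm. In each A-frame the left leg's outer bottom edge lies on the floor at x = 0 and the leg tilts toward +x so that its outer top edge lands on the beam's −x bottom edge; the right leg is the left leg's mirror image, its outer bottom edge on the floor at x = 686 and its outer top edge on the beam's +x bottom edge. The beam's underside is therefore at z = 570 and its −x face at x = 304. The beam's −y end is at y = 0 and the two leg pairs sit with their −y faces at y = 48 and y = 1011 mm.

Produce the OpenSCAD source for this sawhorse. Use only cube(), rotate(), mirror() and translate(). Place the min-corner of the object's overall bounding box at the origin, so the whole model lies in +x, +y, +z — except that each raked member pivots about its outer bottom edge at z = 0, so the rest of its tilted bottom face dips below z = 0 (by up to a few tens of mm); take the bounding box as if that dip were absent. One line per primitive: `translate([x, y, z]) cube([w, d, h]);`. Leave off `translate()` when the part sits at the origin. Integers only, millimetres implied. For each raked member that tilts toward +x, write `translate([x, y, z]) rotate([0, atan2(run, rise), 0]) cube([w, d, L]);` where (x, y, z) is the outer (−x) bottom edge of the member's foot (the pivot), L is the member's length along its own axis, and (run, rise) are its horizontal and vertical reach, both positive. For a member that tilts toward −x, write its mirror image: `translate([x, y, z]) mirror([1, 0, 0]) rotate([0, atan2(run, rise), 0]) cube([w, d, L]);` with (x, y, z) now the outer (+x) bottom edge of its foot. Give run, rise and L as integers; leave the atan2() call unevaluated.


translate([304, 0, 570]) cube([78, 1119, 69]);
translate([0, 48, 0]) rotate([0, atan2(304, 570), 0]) cube([31, 60, 646]);
translate([686, 48, 0]) mirror([1, 0, 0]) rotate([0, atan2(304, 570), 0]) cube([31, 60, 646]);
translate([0, 1011, 0]) rotate([0, atan2(304, 570), 0]) cube([31, 60, 646]);
translate([686, 1011, 0]) mirror([1, 0, 0]) rotate([0, atan2(304, 570), 0]) cube([31, 60, 646]);


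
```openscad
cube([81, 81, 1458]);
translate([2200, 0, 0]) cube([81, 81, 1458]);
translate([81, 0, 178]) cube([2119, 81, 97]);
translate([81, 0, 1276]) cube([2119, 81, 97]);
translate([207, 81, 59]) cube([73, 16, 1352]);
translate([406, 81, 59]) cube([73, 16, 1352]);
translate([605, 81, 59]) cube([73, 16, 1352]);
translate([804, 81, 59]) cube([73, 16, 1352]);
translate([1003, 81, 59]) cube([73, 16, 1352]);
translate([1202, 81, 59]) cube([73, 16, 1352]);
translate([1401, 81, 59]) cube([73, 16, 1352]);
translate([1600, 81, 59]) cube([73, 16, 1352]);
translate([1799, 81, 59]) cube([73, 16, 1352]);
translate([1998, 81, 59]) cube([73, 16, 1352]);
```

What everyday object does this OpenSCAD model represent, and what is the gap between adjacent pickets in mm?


A fence section. The picket gap is 126 mm.

Two posts, two rails, 10 pickets — a fence section. Span 2119 mm holds 10 pickets of 73 mm with 11 equal gaps: ⌊(2119 − 10·73) / 11⌋ = 126 mm.


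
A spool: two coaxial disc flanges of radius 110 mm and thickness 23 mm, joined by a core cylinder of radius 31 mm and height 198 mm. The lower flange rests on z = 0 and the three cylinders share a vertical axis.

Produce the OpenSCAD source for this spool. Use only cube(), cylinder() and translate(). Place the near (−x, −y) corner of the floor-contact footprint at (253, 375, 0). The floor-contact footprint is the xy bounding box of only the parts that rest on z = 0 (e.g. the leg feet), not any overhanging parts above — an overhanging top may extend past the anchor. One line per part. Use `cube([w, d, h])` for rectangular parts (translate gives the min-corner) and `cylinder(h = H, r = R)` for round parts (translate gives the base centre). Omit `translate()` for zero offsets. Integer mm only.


translate([363, 485, 0]) cylinder(h = 23, r = 110);
translate([363, 485, 23]) cylinder(h = 198, r = 31);
translate([363, 485, 221]) cylinder(h = 23, r = 110);


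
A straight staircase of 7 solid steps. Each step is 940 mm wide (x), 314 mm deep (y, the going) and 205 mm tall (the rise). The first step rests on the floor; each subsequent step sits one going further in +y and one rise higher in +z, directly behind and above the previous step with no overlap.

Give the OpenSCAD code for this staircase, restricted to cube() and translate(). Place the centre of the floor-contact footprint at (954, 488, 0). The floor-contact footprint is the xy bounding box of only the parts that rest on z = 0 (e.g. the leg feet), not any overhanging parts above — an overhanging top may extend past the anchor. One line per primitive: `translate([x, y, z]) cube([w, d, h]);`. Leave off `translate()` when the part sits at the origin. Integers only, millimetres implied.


translate([484, 331, 0]) cube([940, 314, 205]);
translate([484, 645, 205]) cube([940, 314, 205]);
translate([484, 959, 410]) cube([940, 314, 205]);
translate([484, 1273, 615]) cube([940, 314, 205]);
translate([484, 1587, 820]) cube([940, 314, 205]);
translate([484, 1901, 1025]) cube([940, 314, 205]);
translate([484, 2215, 1230]) cube([940, 314, 205]);


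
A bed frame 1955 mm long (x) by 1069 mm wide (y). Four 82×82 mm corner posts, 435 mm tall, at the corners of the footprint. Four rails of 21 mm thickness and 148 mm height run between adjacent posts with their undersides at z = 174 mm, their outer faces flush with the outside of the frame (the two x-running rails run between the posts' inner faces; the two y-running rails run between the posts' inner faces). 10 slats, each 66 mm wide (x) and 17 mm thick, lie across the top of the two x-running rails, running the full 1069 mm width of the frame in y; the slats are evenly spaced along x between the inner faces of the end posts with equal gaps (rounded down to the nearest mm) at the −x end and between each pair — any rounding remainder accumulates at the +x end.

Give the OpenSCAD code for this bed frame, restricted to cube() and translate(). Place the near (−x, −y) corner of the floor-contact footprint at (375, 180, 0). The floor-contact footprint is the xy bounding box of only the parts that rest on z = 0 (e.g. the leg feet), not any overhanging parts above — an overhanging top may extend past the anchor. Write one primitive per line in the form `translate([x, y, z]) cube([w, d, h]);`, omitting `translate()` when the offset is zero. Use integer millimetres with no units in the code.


translate([375, 180, 0]) cube([82, 82, 435]);
translate([375, 1167, 0]) cube([82, 82, 435]);
translate([2248, 180, 0]) cube([82, 82, 435]);
translate([2248, 1167, 0]) cube([82, 82, 435]);
translate([457, 180, 174]) cube([1791, 21, 148]);
translate([457, 1228, 174]) cube([1791, 21, 148]);
translate([375, 262, 174]) cube([21, 905, 148]);
translate([2309, 262, 174]) cube([21, 905, 148]);
translate([559, 180, 322]) cube([66, 1069, 17]);
translate([727, 180, 322]) cube([66, 1069, 17]);
translate([895, 180, 322]) cube([66, 1069, 17]);
translate([1063, 180, 322]) cube([66, 1069, 17]);
translate([1231, 180, 322]) cube([66, 1069, 17]);
translate([1399, 180, 322]) cube([66, 1069, 17]);
translate([1567, 180, 322]) cube([66, 1069, 17]);
translate([1735, 180, 322]) cube([66, 1069, 17]);
translate([1903, 180, 322]) cube([66, 1069, 17]);
translate([2071, 180, 322]) cube([66, 1069, 17]);


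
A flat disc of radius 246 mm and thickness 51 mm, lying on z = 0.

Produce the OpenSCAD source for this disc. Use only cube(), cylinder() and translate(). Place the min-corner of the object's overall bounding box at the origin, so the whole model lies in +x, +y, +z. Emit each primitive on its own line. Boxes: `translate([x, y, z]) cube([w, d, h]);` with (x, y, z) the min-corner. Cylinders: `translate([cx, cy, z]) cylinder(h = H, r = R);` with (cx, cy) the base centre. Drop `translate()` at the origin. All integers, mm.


translate([246, 246, 0]) cylinder(h = 51, r = 246);


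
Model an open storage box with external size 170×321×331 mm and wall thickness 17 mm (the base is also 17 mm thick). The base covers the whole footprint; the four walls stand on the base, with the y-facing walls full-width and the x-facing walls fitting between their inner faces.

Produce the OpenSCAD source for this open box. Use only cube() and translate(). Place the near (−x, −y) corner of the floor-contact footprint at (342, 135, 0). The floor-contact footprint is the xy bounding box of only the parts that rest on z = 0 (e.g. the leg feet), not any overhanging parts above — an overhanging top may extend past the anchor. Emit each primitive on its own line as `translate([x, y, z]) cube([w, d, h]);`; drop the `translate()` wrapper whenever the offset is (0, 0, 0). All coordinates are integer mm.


translate([342, 135, 0]) cube([170, 321, 17]);
translate([342, 135, 17]) cube([170, 17, 314]);
translate([342, 439, 17]) cube([170, 17, 314]);
translate([342, 152, 17]) cube([17, 287, 314]);
translate([495, 152, 17]) cube([17, 287, 314]);


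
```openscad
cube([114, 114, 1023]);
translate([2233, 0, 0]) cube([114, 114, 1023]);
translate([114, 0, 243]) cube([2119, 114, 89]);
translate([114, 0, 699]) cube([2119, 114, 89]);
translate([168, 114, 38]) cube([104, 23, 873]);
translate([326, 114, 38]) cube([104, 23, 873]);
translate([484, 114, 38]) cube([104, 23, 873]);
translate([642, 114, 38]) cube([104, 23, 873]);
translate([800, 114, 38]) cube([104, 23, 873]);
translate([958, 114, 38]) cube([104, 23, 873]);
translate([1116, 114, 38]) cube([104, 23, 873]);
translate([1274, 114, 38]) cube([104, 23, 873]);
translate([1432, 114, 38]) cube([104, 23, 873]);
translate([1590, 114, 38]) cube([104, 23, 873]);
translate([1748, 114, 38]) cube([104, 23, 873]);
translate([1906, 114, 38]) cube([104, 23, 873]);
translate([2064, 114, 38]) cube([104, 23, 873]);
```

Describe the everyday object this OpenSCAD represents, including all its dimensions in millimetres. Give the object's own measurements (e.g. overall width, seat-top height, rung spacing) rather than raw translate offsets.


A fence section. Two 114×114 mm posts, 1023 mm tall, stand on the floor with a clear span of 2119 mm between their inner faces. Two horizontal rails of 114×89 mm section span the gap between the posts with their undersides at z = 243 mm and z = 699 mm, flush with the posts' −y face. 13 pickets, each 104 mm wide, 23 mm thick and 873 mm tall, are fixed to the +y face of the rails with their bottoms at z = 38 mm, spaced across the span with a 54 mm gap after the −x post and between neighbouring pickets, with 65 mm left before the +x post.


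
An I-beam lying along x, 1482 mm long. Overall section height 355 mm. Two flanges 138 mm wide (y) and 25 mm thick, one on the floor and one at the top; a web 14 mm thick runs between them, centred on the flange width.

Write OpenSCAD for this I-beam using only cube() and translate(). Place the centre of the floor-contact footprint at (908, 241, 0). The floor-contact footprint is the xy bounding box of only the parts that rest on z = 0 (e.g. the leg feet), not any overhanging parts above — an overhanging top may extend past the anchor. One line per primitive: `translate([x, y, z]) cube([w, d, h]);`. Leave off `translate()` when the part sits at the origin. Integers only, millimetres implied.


translate([167, 172, 0]) cube([1482, 138, 25]);
translate([167, 234, 25]) cube([1482, 14, 305]);
translate([167, 172, 330]) cube([1482, 138, 25]);


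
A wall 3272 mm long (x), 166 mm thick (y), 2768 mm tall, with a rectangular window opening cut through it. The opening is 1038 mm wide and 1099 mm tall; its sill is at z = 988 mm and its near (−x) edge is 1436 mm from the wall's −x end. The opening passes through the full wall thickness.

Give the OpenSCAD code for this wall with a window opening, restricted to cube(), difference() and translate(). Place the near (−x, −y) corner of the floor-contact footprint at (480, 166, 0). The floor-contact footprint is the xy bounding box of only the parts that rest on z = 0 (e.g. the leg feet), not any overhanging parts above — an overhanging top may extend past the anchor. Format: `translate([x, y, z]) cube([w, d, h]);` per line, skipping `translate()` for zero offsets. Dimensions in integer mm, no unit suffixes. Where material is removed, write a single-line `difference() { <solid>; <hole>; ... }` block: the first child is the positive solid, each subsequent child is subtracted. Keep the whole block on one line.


difference() { translate([480, 166, 0]) cube([3272, 166, 2768]); translate([1916, 166, 988]) cube([1038, 166, 1099]); }


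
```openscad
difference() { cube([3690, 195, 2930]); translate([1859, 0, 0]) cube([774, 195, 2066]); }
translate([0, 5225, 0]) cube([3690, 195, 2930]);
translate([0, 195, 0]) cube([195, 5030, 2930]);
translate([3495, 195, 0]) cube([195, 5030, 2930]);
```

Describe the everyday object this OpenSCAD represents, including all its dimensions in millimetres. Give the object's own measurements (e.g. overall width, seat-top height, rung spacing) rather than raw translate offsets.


A single room: four walls, each 2930 mm tall and 195 mm thick, enclosing an outside footprint 3690×5420 mm (x × y), no floor or roof. The front and back walls (−y and +y sides) run the full x-width; the side walls fit between their inner faces. A door opening 774 mm wide and 2066 mm tall is cut through the front wall from the floor up, its −x edge 1859 mm from the wall's −x end.


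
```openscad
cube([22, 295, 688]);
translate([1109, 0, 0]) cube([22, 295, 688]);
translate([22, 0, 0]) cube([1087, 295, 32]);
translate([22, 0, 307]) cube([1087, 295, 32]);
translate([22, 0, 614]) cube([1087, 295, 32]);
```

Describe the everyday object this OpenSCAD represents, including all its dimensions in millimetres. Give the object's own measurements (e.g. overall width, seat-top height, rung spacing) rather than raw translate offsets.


An open bookshelf. Two side panels, each 22 mm thick, 295 mm deep and 688 mm tall, stand 1131 mm apart (outside-to-outside). Between them sit 3 shelves, each 32 mm thick and 295 mm deep, spanning the full gap between the sides. The bottom shelf rests on the floor (its underside at z = 0) and the clear gap between one shelf's top and the next shelf's underside is 275 mm.


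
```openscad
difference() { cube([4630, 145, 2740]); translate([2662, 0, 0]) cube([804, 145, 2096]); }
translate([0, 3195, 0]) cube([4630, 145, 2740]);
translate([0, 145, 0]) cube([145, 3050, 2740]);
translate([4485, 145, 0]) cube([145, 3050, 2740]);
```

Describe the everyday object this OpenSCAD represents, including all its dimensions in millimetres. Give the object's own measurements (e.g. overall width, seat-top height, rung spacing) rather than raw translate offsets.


A single room: four walls, each 2740 mm tall and 145 mm thick, enclosing an outside footprint 4630×3340 mm (x × y), no floor or roof. The front and back walls (−y and +y sides) run the full x-width; the side walls fit between their inner faces. A door opening 804 mm wide and 2096 mm tall is cut through the front wall from the floor up, its −x edge 2662 mm from the wall's −x end.


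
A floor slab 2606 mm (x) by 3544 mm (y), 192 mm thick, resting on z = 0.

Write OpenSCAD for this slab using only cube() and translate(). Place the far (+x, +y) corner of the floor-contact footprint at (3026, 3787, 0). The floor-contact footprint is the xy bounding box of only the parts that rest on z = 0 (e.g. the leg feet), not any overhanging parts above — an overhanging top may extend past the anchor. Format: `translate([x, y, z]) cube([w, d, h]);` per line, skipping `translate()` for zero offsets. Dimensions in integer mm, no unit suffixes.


translate([420, 243, 0]) cube([2606, 3544, 192]);


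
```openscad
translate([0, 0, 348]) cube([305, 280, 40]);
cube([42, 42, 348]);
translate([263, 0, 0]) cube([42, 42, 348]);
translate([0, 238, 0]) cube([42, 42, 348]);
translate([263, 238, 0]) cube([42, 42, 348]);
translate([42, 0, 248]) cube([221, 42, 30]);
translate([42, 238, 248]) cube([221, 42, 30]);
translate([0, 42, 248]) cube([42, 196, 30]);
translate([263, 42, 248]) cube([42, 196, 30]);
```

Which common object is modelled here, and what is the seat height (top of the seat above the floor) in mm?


A stool. The seat height is 388 mm.

A 305×280×40 slab at z = 348 on four corner posts — a stool. The seat top is 348 + 40 = 388 mm.


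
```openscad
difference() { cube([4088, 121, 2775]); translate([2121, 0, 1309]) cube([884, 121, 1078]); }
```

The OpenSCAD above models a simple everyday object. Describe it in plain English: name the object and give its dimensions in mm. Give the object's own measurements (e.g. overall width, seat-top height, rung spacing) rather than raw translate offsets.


A wall 4088 mm long (x), 121 mm thick (y), 2775 mm tall, with a rectangular window opening cut through it. The opening is 884 mm wide and 1078 mm tall; its sill is at z = 1309 mm and its near (−x) edge is 2121 mm from the wall's −x end. The opening passes through the full wall thickness.


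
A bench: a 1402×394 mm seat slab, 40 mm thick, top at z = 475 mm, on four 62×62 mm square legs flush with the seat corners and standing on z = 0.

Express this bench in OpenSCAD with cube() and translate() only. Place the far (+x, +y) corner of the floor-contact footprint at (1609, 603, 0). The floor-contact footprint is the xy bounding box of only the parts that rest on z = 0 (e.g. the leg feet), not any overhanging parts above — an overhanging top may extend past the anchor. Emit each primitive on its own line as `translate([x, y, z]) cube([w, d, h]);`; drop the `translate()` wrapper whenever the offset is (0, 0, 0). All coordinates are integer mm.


translate([207, 209, 435]) cube([1402, 394, 40]);
translate([207, 209, 0]) cube([62, 62, 435]);
translate([207, 541, 0]) cube([62, 62, 435]);
translate([1547, 209, 0]) cube([62, 62, 435]);
translate([1547, 541, 0]) cube([62, 62, 435]);


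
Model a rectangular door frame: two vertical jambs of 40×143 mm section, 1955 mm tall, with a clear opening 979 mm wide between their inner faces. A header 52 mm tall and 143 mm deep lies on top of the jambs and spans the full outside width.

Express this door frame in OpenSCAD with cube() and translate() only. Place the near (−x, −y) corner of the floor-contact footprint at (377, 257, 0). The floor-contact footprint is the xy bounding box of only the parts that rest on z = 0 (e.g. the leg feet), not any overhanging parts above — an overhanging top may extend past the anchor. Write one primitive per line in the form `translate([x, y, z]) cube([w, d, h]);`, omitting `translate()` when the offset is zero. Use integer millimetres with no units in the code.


translate([377, 257, 0]) cube([40, 143, 1955]);
translate([1396, 257, 0]) cube([40, 143, 1955]);
translate([377, 257, 1955]) cube([1059, 143, 52]);


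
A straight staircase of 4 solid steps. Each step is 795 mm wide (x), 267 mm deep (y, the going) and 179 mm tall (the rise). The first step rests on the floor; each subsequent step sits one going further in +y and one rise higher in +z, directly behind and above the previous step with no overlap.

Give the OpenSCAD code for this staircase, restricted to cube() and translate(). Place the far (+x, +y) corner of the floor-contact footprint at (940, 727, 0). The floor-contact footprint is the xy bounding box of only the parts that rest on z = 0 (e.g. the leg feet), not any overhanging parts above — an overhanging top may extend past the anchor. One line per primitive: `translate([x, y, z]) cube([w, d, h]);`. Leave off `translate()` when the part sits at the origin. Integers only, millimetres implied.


translate([145, 460, 0]) cube([795, 267, 179]);
translate([145, 727, 179]) cube([795, 267, 179]);
translate([145, 994, 358]) cube([795, 267, 179]);
translate([145, 1261, 537]) cube([795, 267, 179]);


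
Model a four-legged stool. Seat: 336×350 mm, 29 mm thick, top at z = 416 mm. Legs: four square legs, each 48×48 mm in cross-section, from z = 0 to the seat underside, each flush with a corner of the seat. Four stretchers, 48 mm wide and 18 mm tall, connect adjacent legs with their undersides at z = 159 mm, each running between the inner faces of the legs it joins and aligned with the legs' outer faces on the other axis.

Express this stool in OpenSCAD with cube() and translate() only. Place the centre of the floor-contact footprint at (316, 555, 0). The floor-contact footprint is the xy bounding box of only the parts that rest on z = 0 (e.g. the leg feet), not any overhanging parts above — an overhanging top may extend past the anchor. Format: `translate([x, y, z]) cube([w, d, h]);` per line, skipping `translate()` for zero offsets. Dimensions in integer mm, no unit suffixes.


translate([148, 380, 387]) cube([336, 350, 29]);
translate([148, 380, 0]) cube([48, 48, 387]);
translate([436, 380, 0]) cube([48, 48, 387]);
translate([148, 682, 0]) cube([48, 48, 387]);
translate([436, 682, 0]) cube([48, 48, 387]);
translate([196, 380, 159]) cube([240, 48, 18]);
translate([196, 682, 159]) cube([240, 48, 18]);
translate([148, 428, 159]) cube([48, 254, 18]);
translate([436, 428, 159]) cube([48, 254, 18]);


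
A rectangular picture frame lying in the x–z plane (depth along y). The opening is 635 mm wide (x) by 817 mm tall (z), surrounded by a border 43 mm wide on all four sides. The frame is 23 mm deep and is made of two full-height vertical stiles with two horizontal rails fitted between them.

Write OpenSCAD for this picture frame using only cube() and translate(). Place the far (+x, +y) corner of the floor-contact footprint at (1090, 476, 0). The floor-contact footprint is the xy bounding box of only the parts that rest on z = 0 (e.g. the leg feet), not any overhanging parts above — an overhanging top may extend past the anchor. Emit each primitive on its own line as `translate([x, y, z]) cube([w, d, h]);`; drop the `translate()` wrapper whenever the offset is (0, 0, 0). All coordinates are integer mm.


translate([369, 453, 0]) cube([43, 23, 903]);
translate([1047, 453, 0]) cube([43, 23, 903]);
translate([412, 453, 0]) cube([635, 23, 43]);
translate([412, 453, 860]) cube([635, 23, 43]);


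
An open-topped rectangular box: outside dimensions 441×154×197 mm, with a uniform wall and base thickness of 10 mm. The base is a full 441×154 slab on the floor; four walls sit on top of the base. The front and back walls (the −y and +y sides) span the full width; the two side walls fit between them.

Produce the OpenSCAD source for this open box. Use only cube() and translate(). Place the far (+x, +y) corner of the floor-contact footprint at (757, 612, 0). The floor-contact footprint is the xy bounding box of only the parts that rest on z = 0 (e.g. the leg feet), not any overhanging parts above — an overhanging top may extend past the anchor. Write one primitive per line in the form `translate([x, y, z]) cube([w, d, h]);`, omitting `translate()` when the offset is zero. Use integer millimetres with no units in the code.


translate([316, 458, 0]) cube([441, 154, 10]);
translate([316, 458, 10]) cube([441, 10, 187]);
translate([316, 602, 10]) cube([441, 10, 187]);
translate([316, 468, 10]) cube([10, 134, 187]);
translate([747, 468, 10]) cube([10, 134, 187]);


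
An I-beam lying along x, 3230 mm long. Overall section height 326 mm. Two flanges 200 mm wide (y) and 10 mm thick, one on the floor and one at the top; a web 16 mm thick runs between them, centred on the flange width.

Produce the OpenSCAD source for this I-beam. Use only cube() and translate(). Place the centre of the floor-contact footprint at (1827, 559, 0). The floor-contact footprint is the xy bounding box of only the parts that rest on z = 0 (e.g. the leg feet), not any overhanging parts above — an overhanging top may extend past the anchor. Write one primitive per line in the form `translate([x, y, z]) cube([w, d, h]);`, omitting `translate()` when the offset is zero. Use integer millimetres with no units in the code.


translate([212, 459, 0]) cube([3230, 200, 10]);
translate([212, 551, 10]) cube([3230, 16, 306]);
translate([212, 459, 316]) cube([3230, 200, 10]);


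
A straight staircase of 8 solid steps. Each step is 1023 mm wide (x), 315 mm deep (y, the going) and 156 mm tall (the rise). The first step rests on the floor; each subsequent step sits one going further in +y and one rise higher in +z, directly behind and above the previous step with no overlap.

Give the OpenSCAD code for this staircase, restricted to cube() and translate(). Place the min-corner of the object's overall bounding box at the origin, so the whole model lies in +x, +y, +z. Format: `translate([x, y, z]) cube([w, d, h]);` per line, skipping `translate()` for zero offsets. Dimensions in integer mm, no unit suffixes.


cube([1023, 315, 156]);
translate([0, 315, 156]) cube([1023, 315, 156]);
translate([0, 630, 312]) cube([1023, 315, 156]);
translate([0, 945, 468]) cube([1023, 315, 156]);
translate([0, 1260, 624]) cube([1023, 315, 156]);
translate([0, 1575, 780]) cube([1023, 315, 156]);
translate([0, 1890, 936]) cube([1023, 315, 156]);
translate([0, 2205, 1092]) cube([1023, 315, 156]);
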